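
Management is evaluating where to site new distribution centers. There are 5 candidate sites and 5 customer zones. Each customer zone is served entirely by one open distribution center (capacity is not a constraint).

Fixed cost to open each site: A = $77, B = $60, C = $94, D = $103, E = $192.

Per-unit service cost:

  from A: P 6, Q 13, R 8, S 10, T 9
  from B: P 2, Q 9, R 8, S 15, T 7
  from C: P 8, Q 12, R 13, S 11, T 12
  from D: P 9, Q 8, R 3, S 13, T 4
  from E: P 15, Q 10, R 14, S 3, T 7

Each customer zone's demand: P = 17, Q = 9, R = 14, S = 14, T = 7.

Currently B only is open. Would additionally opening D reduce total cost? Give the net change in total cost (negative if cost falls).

Current service cost with {B}: 486.
Adding D: each customer zone re-picks its cheapest; new service cost 358, saving 128.
Extra fixed cost: 103. Net change = 103 − 128 = -25.
(Totals: 546 → 521.)

Yes — net change −25 (cost falls by 25).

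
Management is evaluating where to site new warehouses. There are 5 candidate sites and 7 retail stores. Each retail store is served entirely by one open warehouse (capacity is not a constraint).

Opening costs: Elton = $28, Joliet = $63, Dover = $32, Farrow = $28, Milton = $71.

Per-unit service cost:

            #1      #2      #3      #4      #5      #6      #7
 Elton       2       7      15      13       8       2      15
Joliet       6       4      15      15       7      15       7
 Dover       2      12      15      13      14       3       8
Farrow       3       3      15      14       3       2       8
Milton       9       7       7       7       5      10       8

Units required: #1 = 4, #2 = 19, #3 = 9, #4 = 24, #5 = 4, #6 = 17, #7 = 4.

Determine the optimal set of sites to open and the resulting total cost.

For any fixed open set, each retail store goes to its cheapest open site; total = fixed + service.
{Farrow, Milton}: #1→Farrow 3·4=12, #2→Farrow 3·19=57, #3→Milton 7·9=63, #4→Milton 7·24=168, #5→Farrow 3·4=12, #6→Farrow 2·17=34, #7→Farrow 8·4=32. Service 378; fixed 99; total 477.
{Elton, Farrow, Milton}: #1→Elton 2·4=8, #2→Farrow 3·19=57, #3→Milton 7·9=63, #4→Milton 7·24=168, #5→Farrow 3·4=12, #6→Elton 2·17=34, #7→Farrow 8·4=32. Service 374; fixed 127; total 501.
{Dover, Farrow, Milton}: service 374 + fixed 131 = 505
{Elton, Joliet, Dover, Farrow, Milton}: #1→Elton 2·4=8, #2→Farrow 3·19=57, #3→Milton 7·9=63, #4→Milton 7·24=168, #5→Farrow 3·4=12, #6→Elton 2·17=34, #7→Joliet 7·4=28. Service 370; fixed 222; total 592.
No other subset beats 477.

Open Farrow and Milton; minimum total cost 477.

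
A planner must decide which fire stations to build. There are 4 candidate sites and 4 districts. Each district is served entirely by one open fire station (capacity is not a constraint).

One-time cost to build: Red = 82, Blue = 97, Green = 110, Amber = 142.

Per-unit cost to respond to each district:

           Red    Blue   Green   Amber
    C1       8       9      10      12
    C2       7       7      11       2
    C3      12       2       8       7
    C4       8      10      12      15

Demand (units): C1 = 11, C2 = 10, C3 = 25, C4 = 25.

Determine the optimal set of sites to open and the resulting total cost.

Open Blue only; minimum total cost 566.

For any fixed open set, each district goes to its cheapest open site; total = fixed + service.
{Blue}: C1→Blue 9·11=99, C2→Blue 7·10=70, C3→Blue 2·25=50, C4→Blue 10·25=250. Service 469; fixed 97; total 566.
{Red, Blue}: service 408 + fixed 179 = 587
{Blue, Amber}: C1→Blue 9·11=99, C2→Amber 2·10=20, C3→Blue 2·25=50, C4→Blue 10·25=250. Service 419; fixed 239; total 658.
{Red, Blue, Green, Amber}: service 358 + fixed 431 = 789
(All 15 nonempty subsets were checked; Blue only is lowest.)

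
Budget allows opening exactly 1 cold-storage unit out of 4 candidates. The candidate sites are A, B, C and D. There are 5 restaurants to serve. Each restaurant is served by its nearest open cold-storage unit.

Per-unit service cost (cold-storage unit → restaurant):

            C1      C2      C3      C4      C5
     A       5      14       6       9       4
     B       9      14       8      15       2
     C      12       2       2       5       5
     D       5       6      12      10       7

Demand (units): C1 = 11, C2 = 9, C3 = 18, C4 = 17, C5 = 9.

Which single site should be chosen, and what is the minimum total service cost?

With exactly 1 open, each restaurant uses its cheapest among the chosen.
{C}: C1→C 12·11=132, C2→C 2·9=18, C3→C 2·18=36, C4→C 5·17=85, C5→C 5·9=45. Service cost 316.
{A}: service cost 478
{D}: service cost 558
Among all 4 size-1 choices, {C} is lowest.

Choose C only; total service cost 316.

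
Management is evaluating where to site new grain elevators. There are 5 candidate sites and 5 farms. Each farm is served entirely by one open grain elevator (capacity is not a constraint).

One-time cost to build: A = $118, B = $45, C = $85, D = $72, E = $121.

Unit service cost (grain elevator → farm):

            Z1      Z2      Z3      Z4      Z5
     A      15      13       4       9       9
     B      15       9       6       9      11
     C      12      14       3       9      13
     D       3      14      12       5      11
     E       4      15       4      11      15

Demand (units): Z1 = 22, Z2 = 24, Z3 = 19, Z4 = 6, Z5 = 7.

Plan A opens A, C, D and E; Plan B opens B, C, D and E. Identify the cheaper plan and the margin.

Plan A: {A, C, D, E}: Z1→D 3·22=66, Z2→A 13·24=312, Z3→C 3·19=57, Z4→D 5·6=30, Z5→A 9·7=63. Service 528; fixed 396; total 924.
Plan B: {B, C, D, E}: Z1→D 3·22=66, Z2→B 9·24=216, Z3→C 3·19=57, Z4→D 5·6=30, Z5→B 11·7=77. Service 446; fixed 323; total 769.
Difference: |924 − 769| = 155.

Plan B is cheaper by 155.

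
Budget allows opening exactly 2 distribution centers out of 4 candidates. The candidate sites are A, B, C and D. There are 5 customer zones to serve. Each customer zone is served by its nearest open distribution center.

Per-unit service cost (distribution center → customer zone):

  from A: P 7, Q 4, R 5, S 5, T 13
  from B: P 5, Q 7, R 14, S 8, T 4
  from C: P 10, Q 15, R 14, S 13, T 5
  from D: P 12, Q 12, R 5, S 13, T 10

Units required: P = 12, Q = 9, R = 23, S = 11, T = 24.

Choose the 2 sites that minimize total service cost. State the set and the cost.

With exactly 2 open, each customer zone uses its cheapest among the chosen.
{A, B}: P→B 5·12=60, Q→A 4·9=36, R→A 5·23=115, S→A 5·11=55, T→B 4·24=96. Service cost 362.
{A, C}: service cost 410
{B, D}: service cost 422
Among all 6 size-2 choices, {A, B} is lowest.

Choose A and B; total service cost 362.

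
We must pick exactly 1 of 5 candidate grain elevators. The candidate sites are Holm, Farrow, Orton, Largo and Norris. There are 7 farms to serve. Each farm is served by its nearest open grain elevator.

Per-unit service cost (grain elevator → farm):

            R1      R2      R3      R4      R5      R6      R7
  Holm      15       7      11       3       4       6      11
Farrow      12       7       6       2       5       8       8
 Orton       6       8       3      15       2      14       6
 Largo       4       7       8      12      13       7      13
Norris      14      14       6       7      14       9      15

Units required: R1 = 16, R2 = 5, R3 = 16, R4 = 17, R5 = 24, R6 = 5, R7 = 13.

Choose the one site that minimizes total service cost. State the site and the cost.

With exactly 1 open, each farm uses its cheapest among the chosen.
{Farrow}: R1→Farrow 12·16=192, R2→Farrow 7·5=35, R3→Farrow 6·16=96, R4→Farrow 2·17=34, R5→Farrow 5·24=120, R6→Farrow 8·5=40, R7→Farrow 8·13=104. Service cost 621.
{Orton}: service cost 635
{Holm}: service cost 771
Among all 5 size-1 choices, {Farrow} is lowest.

Choose Farrow only; total service cost 621.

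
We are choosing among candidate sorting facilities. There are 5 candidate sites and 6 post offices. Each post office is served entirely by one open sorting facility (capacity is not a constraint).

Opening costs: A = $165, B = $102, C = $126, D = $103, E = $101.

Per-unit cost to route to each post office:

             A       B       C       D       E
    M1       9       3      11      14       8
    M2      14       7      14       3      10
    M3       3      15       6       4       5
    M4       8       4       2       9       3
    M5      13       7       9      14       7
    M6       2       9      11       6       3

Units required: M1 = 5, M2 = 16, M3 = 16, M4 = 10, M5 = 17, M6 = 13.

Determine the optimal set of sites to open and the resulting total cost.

Open D and E; minimum total cost 544.

For any fixed open set, each post office goes to its cheapest open site; total = fixed + service.
{D, E}: M1→E 8·5=40, M2→D 3·16=48, M3→D 4·16=64, M4→E 3·10=30, M5→E 7·17=119, M6→E 3·13=39. Service 340; fixed 204; total 544.
{B, D}: service 364 + fixed 205 = 569
{E}: service 468 + fixed 101 = 569
{A, B, C, D, E}: service 276 + fixed 597 = 873
No other subset beats 544.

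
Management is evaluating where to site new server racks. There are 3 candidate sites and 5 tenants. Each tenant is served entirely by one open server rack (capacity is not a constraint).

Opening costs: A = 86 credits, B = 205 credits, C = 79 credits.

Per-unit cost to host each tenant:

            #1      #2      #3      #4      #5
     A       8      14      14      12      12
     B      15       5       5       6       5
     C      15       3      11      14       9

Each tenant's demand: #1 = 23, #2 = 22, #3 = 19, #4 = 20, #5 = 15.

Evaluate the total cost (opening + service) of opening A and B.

Total cost: 875

Each tenant is assigned to its cheapest site among the open ones.
{A, B}: #1→A 8·23=184, #2→B 5·22=110, #3→B 5·19=95, #4→B 6·20=120, #5→B 5·15=75. Service 584; fixed 291; total 875.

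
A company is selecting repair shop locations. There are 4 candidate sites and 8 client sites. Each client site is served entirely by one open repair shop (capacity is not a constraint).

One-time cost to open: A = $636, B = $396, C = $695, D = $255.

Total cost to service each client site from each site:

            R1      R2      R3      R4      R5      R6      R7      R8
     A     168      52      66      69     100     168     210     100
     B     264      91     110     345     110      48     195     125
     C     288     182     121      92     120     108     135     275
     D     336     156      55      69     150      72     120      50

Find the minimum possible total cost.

For any fixed open set, each client site goes to its cheapest open site; total = fixed + service.
{D}: R1→D 336, R2→D 156, R3→D 55, R4→D 69, R5→D 150, R6→D 72, R7→D 120, R8→D 50. Service 1008; fixed 255; total 1263.
{B, D}: service 807 + fixed 651 = 1458
{A}: service 933 + fixed 636 = 1569
{A, B, C, D}: service 662 + fixed 1982 = 2644
(All 15 nonempty subsets were checked; D only is lowest.)

Minimum total cost: 1263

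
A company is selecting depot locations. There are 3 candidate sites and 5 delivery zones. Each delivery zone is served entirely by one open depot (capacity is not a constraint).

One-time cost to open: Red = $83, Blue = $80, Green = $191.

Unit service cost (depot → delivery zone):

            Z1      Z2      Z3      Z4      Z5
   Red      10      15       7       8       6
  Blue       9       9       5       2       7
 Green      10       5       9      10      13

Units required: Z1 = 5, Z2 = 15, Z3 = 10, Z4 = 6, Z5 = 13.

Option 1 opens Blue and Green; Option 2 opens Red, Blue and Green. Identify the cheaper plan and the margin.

Option 1 is cheaper by 70.

Option 1: {Blue, Green}: Z1→Blue 9·5=45, Z2→Green 5·15=75, Z3→Blue 5·10=50, Z4→Blue 2·6=12, Z5→Blue 7·13=91. Service 273; fixed 271; total 544.
Option 2: {Red, Blue, Green}: Z1→Blue 9·5=45, Z2→Green 5·15=75, Z3→Blue 5·10=50, Z4→Blue 2·6=12, Z5→Red 6·13=78. Service 260; fixed 354; total 614.
Difference: |544 − 614| = 70.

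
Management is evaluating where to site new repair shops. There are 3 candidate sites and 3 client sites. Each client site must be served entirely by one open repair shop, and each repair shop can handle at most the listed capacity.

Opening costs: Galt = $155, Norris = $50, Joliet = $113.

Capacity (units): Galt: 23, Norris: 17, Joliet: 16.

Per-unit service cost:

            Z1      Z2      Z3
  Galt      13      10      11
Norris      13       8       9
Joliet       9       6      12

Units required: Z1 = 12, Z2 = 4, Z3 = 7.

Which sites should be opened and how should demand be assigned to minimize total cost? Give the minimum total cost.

Minimum total cost: 358

Open {Norris, Joliet}: Z1→Joliet 9·12=108, Z2→Joliet 6·4=24, Z3→Norris 9·7=63.
Loads: Norris carries 7/17, Joliet carries 16/16. Service 195; fixed 163; total 358.
Next best feasible plan costs 366.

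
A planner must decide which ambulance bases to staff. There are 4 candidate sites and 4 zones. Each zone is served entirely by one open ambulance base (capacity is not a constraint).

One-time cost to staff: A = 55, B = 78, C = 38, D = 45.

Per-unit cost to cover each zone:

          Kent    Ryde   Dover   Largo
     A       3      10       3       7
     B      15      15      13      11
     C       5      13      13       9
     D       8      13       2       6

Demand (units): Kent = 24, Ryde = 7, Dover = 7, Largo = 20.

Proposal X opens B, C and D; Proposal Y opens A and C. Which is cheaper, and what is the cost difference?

Proposal X: {B, C, D}: Kent→C 5·24=120, Ryde→C 13·7=91, Dover→D 2·7=14, Largo→D 6·20=120. Service 345; fixed 161; total 506.
Proposal Y: {A, C}: Kent→A 3·24=72, Ryde→A 10·7=70, Dover→A 3·7=21, Largo→A 7·20=140. Service 303; fixed 93; total 396.
Difference: |506 − 396| = 110.

Proposal Y is cheaper by 110.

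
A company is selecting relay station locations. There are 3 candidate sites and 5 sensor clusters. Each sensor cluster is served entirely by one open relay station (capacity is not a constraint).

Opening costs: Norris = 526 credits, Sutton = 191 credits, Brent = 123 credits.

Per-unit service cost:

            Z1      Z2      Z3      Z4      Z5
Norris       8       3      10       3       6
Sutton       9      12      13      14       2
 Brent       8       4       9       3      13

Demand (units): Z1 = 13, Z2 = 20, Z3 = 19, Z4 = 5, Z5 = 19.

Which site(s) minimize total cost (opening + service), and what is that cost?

For any fixed open set, each sensor cluster goes to its cheapest open site; total = fixed + service.
{Sutton, Brent}: Z1→Brent 8·13=104, Z2→Brent 4·20=80, Z3→Brent 9·19=171, Z4→Brent 3·5=15, Z5→Sutton 2·19=38. Service 408; fixed 314; total 722.
{Brent}: service 617 + fixed 123 = 740
{Sutton}: Z1→Sutton 9·13=117, Z2→Sutton 12·20=240, Z3→Sutton 13·19=247, Z4→Sutton 14·5=70, Z5→Sutton 2·19=38. Service 712; fixed 191; total 903.
{Norris, Sutton, Brent}: service 388 + fixed 840 = 1228
(All 7 nonempty subsets were checked; Sutton and Brent is lowest.)

Open Sutton and Brent; minimum total cost 722.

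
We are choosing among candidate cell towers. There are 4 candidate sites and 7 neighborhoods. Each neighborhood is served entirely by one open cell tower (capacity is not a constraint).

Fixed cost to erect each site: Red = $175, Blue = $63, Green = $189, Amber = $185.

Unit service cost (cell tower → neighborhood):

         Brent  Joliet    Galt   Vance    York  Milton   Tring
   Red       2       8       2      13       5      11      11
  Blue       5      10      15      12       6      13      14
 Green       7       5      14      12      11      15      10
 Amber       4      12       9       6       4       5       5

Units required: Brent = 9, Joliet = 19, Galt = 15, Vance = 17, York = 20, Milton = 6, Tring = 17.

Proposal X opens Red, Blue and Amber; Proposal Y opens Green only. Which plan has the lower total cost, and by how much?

Proposal X: {Red, Blue, Amber}: Brent→Red 2·9=18, Joliet→Red 8·19=152, Galt→Red 2·15=30, Vance→Amber 6·17=102, York→Amber 4·20=80, Milton→Amber 5·6=30, Tring→Amber 5·17=85. Service 497; fixed 423; total 920.
Proposal Y: {Green}: Brent→Green 7·9=63, Joliet→Green 5·19=95, Galt→Green 14·15=210, Vance→Green 12·17=204, York→Green 11·20=220, Milton→Green 15·6=90, Tring→Green 10·17=170. Service 1052; fixed 189; total 1241.
Difference: |920 − 1241| = 321.

Proposal X is cheaper by 321.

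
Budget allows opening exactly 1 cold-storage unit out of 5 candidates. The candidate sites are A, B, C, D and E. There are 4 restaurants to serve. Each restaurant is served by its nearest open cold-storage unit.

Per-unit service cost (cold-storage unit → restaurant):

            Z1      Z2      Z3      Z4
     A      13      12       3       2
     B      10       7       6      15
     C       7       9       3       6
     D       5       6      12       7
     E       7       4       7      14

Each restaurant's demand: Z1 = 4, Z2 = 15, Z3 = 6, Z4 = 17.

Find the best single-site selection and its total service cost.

Choose C only; total service cost 283.

With exactly 1 open, each restaurant uses its cheapest among the chosen.
{C}: Z1→C 7·4=28, Z2→C 9·15=135, Z3→C 3·6=18, Z4→C 6·17=102. Service cost 283.
{A}: service cost 284
{D}: service cost 301
Among all 5 size-1 choices, {C} is lowest.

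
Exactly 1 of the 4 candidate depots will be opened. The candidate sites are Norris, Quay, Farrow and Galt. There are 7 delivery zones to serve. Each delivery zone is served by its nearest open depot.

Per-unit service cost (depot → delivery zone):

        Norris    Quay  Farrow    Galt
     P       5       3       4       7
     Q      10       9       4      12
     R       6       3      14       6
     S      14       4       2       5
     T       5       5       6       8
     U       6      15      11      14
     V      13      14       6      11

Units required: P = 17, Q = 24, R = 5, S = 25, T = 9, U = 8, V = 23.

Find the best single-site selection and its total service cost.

With exactly 1 open, each delivery zone uses its cheapest among the chosen.
{Farrow}: P→Farrow 4·17=68, Q→Farrow 4·24=96, R→Farrow 14·5=70, S→Farrow 2·25=50, T→Farrow 6·9=54, U→Farrow 11·8=88, V→Farrow 6·23=138. Service cost 564.
{Quay}: service cost 869
{Galt}: service cost 999
Among all 4 size-1 choices, {Farrow} is lowest.

Choose Farrow only; total service cost 564.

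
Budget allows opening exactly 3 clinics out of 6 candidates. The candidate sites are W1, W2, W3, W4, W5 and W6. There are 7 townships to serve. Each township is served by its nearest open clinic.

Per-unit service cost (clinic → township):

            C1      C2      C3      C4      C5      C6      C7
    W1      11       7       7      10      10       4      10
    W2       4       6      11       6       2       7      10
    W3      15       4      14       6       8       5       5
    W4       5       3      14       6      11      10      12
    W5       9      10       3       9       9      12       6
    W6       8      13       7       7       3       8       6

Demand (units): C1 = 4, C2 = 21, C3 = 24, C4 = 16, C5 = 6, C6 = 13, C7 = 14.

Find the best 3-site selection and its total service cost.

With exactly 3 open, each township uses its cheapest among the chosen.
{W2, W3, W5}: C1→W2 4·4=16, C2→W3 4·21=84, C3→W5 3·24=72, C4→W2 6·16=96, C5→W2 2·6=12, C6→W3 5·13=65, C7→W3 5·14=70. Service cost 415.
{W2, W4, W5}: service cost 434
{W3, W4, W5}: service cost 434
Among all 20 size-3 choices, {W2, W3, W5} is lowest.

Choose W2, W3 and W5; total service cost 415.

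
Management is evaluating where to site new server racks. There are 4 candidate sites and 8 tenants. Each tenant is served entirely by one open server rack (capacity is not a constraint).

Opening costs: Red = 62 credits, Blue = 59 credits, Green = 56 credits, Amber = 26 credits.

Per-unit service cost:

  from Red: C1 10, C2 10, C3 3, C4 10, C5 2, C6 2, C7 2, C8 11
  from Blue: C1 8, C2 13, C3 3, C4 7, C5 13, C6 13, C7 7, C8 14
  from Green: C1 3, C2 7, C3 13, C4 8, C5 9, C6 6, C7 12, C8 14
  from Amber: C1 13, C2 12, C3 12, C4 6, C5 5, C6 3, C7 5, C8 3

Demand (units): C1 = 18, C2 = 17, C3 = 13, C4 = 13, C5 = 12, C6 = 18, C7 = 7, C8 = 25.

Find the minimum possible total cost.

Minimum total cost: 583

For any fixed open set, each tenant goes to its cheapest open site; total = fixed + service.
{Red, Green, Amber}: C1→Green 3·18=54, C2→Green 7·17=119, C3→Red 3·13=39, C4→Amber 6·13=78, C5→Red 2·12=24, C6→Red 2·18=36, C7→Red 2·7=14, C8→Amber 3·25=75. Service 439; fixed 144; total 583.
{Red, Blue, Green, Amber}: service 439 + fixed 203 = 642
{Blue, Green, Amber}: service 514 + fixed 141 = 655
{Amber}: service 896 + fixed 26 = 922
(All 15 nonempty subsets were checked; Red, Green and Amber is lowest.)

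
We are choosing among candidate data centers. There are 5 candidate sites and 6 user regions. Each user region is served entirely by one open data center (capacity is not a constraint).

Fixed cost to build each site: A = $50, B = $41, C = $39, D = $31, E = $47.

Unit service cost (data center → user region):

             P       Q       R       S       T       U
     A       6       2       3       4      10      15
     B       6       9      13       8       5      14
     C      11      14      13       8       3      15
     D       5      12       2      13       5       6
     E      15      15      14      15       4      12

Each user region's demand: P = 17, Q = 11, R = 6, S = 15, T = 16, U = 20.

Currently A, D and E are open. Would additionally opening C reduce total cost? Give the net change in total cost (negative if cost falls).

Current service cost with {A, D, E}: 363.
Adding C: each user region re-picks its cheapest; new service cost 347, saving 16.
Extra fixed cost: 39. Net change = 39 − 16 = 23.
(Totals: 491 → 514.)

No — net change +23 (cost rises by 23).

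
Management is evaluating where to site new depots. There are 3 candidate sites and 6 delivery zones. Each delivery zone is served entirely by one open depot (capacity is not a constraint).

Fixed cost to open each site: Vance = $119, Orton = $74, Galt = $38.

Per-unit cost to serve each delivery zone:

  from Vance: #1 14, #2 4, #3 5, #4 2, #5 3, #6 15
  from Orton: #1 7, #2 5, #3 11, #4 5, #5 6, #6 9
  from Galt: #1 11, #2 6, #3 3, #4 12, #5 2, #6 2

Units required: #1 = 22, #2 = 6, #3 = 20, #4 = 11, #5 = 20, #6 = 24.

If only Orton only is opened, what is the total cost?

Each delivery zone is assigned to its cheapest site among the open ones.
{Orton}: #1→Orton 7·22=154, #2→Orton 5·6=30, #3→Orton 11·20=220, #4→Orton 5·11=55, #5→Orton 6·20=120, #6→Orton 9·24=216. Service 795; fixed 74; total 869.

Total cost: 869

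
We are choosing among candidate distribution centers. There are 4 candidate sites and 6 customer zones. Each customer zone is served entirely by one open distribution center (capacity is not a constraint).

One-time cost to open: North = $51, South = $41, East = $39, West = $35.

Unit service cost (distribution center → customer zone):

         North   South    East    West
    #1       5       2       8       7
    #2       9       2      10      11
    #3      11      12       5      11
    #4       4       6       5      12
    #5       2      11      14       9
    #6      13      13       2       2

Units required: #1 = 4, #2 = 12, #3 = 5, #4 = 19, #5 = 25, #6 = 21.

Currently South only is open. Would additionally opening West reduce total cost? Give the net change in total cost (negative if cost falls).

Yes — net change −251 (cost falls by 251).

Current service cost with {South}: 754.
Adding West: each customer zone re-picks its cheapest; new service cost 468, saving 286.
Extra fixed cost: 35. Net change = 35 − 286 = -251.
(Totals: 795 → 544.)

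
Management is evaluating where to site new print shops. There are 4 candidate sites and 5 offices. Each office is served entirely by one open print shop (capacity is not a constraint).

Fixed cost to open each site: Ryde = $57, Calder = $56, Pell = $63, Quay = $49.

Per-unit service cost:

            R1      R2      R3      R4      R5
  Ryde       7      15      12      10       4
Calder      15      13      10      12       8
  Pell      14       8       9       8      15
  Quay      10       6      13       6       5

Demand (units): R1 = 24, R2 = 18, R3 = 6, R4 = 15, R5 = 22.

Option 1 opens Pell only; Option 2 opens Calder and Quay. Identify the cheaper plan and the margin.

Option 2 is cheaper by 334.

Option 1: {Pell}: R1→Pell 14·24=336, R2→Pell 8·18=144, R3→Pell 9·6=54, R4→Pell 8·15=120, R5→Pell 15·22=330. Service 984; fixed 63; total 1047.
Option 2: {Calder, Quay}: R1→Quay 10·24=240, R2→Quay 6·18=108, R3→Calder 10·6=60, R4→Quay 6·15=90, R5→Quay 5·22=110. Service 608; fixed 105; total 713.
Difference: |1047 − 713| = 334.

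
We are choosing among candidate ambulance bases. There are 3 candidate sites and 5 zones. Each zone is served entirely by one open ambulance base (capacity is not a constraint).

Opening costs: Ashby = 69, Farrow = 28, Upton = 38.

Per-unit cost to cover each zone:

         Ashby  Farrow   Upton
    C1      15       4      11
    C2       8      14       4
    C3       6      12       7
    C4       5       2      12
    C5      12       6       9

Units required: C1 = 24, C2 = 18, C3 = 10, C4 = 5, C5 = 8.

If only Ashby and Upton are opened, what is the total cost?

Total cost: 600

Each zone is assigned to its cheapest site among the open ones.
{Ashby, Upton}: C1→Upton 11·24=264, C2→Upton 4·18=72, C3→Ashby 6·10=60, C4→Ashby 5·5=25, C5→Upton 9·8=72. Service 493; fixed 107; total 600.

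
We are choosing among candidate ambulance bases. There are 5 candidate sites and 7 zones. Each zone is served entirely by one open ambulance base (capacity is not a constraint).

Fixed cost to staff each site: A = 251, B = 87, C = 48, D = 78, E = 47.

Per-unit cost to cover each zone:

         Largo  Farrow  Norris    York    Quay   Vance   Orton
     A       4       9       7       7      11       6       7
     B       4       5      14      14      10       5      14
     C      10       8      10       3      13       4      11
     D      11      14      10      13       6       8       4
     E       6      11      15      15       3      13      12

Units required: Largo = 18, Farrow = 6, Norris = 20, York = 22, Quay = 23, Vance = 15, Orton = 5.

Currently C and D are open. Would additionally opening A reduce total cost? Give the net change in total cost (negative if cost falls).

Current service cost with {C, D}: 712.
Adding A: each zone re-picks its cheapest; new service cost 544, saving 168.
Extra fixed cost: 251. Net change = 251 − 168 = 83.
(Totals: 838 → 921.)

No — net change +83 (cost rises by 83).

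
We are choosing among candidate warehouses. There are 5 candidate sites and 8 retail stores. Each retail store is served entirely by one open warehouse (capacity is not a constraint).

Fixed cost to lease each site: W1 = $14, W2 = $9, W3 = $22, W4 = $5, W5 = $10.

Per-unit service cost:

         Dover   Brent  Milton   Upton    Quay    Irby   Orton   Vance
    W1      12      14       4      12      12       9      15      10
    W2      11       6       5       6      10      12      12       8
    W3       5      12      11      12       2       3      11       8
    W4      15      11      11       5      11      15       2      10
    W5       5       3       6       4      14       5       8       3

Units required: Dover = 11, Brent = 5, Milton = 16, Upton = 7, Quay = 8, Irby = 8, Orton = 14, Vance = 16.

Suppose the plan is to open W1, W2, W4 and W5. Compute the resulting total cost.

Each retail store is assigned to its cheapest site among the open ones.
{W1, W2, W4, W5}: Dover→W5 5·11=55, Brent→W5 3·5=15, Milton→W1 4·16=64, Upton→W5 4·7=28, Quay→W2 10·8=80, Irby→W5 5·8=40, Orton→W4 2·14=28, Vance→W5 3·16=48. Service 358; fixed 38; total 396.

Total cost: 396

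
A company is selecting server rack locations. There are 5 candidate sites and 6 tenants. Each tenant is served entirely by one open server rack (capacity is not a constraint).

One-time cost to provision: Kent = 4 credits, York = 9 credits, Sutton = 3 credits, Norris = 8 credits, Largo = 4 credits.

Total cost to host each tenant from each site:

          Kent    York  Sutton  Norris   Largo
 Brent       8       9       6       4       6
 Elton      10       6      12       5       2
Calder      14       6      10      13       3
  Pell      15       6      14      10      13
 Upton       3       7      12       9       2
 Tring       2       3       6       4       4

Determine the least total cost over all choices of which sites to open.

Minimum total cost: 34

For any fixed open set, each tenant goes to its cheapest open site; total = fixed + service.
{Largo}: Brent→Largo 6, Elton→Largo 2, Calder→Largo 3, Pell→Largo 13, Upton→Largo 2, Tring→Largo 4. Service 30; fixed 4; total 34.
{York, Largo}: service 22 + fixed 13 = 35
{Kent, Largo}: service 28 + fixed 8 = 36
{Kent, York, Sutton, Norris, Largo}: Brent→Norris 4, Elton→Largo 2, Calder→Largo 3, Pell→York 6, Upton→Largo 2, Tring→Kent 2. Service 19; fixed 28; total 47.
No other subset beats 34.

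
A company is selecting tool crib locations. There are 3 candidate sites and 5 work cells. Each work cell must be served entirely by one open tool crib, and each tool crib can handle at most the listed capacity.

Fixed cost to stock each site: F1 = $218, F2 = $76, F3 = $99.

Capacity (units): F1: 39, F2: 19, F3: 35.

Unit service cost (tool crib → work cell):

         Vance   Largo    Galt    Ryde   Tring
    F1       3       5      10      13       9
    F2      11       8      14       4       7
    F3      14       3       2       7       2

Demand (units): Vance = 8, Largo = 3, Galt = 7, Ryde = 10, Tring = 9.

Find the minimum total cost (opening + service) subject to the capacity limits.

Minimum total cost: 344

Open {F2, F3}: Vance→F2 11·8=88, Largo→F3 3·3=9, Galt→F3 2·7=14, Ryde→F2 4·10=40, Tring→F3 2·9=18.
Loads: F2 carries 18/19, F3 carries 19/35. Service 169; fixed 175; total 344.
Next best feasible plan costs 368.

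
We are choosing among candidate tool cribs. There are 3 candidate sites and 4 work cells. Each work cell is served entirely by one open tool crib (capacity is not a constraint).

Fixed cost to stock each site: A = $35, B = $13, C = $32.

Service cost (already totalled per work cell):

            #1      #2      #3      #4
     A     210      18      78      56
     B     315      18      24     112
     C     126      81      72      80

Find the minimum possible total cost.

For any fixed open set, each work cell goes to its cheapest open site; total = fixed + service.
{B, C}: #1→C 126, #2→B 18, #3→B 24, #4→C 80. Service 248; fixed 45; total 293.
{A, B, C}: service 224 + fixed 80 = 304
{A, C}: service 272 + fixed 67 = 339
{B}: #1→B 315, #2→B 18, #3→B 24, #4→B 112. Service 469; fixed 13; total 482.
No other subset beats 293.

Minimum total cost: 293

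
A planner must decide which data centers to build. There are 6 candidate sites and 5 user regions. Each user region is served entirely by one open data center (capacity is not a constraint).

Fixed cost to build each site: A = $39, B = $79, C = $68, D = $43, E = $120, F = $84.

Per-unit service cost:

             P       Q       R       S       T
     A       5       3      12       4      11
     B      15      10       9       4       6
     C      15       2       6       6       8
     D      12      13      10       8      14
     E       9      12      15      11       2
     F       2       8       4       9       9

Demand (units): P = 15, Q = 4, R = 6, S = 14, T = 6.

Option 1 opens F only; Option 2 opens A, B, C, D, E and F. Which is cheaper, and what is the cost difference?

Option 1: {F}: P→F 2·15=30, Q→F 8·4=32, R→F 4·6=24, S→F 9·14=126, T→F 9·6=54. Service 266; fixed 84; total 350.
Option 2: {A, B, C, D, E, F}: P→F 2·15=30, Q→C 2·4=8, R→F 4·6=24, S→A 4·14=56, T→E 2·6=12. Service 130; fixed 433; total 563.
Difference: |350 − 563| = 213.

Option 1 is cheaper by 213.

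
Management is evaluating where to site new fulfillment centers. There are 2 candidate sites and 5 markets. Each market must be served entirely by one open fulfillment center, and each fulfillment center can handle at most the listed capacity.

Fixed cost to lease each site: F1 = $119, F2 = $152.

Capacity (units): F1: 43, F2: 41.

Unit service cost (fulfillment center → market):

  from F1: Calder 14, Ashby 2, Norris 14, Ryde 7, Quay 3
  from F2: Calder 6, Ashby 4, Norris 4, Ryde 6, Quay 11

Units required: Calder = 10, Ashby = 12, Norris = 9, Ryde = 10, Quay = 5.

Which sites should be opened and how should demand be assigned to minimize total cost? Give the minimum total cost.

Minimum total cost: 466

Open {F1, F2}: Calder→F2 6·10=60, Ashby→F1 2·12=24, Norris→F2 4·9=36, Ryde→F2 6·10=60, Quay→F1 3·5=15.
Loads: F1 carries 17/43, F2 carries 29/41. Service 195; fixed 271; total 466.
Next best feasible plan costs 476.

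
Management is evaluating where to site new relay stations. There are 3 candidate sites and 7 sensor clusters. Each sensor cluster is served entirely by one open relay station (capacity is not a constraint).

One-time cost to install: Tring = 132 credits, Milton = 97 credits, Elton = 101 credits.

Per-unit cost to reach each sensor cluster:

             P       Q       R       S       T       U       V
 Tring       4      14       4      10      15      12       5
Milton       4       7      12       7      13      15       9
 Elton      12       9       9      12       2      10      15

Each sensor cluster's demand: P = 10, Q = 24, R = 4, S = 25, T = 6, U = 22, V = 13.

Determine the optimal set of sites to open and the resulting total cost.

For any fixed open set, each sensor cluster goes to its cheapest open site; total = fixed + service.
{Milton, Elton}: P→Milton 4·10=40, Q→Milton 7·24=168, R→Elton 9·4=36, S→Milton 7·25=175, T→Elton 2·6=12, U→Elton 10·22=220, V→Milton 9·13=117. Service 768; fixed 198; total 966.
{Tring, Milton, Elton}: P→Tring 4·10=40, Q→Milton 7·24=168, R→Tring 4·4=16, S→Milton 7·25=175, T→Elton 2·6=12, U→Elton 10·22=220, V→Tring 5·13=65. Service 696; fixed 330; total 1026.
{Tring, Milton}: service 806 + fixed 229 = 1035
{Milton}: service 956 + fixed 97 = 1053
No other subset beats 966.

Open Milton and Elton; minimum total cost 966.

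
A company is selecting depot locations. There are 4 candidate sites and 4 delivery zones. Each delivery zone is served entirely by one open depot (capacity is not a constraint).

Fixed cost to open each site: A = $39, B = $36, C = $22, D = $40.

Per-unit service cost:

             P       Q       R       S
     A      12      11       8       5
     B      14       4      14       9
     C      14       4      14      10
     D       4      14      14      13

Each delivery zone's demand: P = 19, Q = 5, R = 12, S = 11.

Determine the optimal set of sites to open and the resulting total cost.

For any fixed open set, each delivery zone goes to its cheapest open site; total = fixed + service.
{A, C, D}: P→D 4·19=76, Q→C 4·5=20, R→A 8·12=96, S→A 5·11=55. Service 247; fixed 101; total 348.
{A, D}: P→D 4·19=76, Q→A 11·5=55, R→A 8·12=96, S→A 5·11=55. Service 282; fixed 79; total 361.
{A, B, D}: service 247 + fixed 115 = 362
{A, B, C, D}: service 247 + fixed 137 = 384
No other subset beats 348.

Open A, C and D; minimum total cost 348.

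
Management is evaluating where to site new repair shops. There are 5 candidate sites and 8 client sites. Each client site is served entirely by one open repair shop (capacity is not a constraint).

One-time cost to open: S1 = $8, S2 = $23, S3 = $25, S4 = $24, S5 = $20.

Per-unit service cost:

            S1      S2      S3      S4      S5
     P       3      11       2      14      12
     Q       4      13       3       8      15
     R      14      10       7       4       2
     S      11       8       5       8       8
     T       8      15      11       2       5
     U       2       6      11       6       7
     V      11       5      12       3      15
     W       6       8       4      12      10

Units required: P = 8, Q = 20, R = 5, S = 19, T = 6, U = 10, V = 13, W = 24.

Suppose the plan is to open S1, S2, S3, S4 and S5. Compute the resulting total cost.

Total cost: 448

Each client site is assigned to its cheapest site among the open ones.
{S1, S2, S3, S4, S5}: P→S3 2·8=16, Q→S3 3·20=60, R→S5 2·5=10, S→S3 5·19=95, T→S4 2·6=12, U→S1 2·10=20, V→S4 3·13=39, W→S3 4·24=96. Service 348; fixed 100; total 448.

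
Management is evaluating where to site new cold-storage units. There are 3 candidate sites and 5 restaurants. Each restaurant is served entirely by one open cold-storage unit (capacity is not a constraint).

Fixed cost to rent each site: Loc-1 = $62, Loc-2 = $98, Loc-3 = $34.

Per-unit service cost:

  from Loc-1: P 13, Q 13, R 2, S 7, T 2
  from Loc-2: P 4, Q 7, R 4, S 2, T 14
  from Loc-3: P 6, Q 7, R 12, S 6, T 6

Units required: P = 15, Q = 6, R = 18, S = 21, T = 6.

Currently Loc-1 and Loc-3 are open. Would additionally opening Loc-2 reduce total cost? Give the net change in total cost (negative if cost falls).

Yes — net change −16 (cost falls by 16).

Current service cost with {Loc-1, Loc-3}: 306.
Adding Loc-2: each restaurant re-picks its cheapest; new service cost 192, saving 114.
Extra fixed cost: 98. Net change = 98 − 114 = -16.
(Totals: 402 → 386.)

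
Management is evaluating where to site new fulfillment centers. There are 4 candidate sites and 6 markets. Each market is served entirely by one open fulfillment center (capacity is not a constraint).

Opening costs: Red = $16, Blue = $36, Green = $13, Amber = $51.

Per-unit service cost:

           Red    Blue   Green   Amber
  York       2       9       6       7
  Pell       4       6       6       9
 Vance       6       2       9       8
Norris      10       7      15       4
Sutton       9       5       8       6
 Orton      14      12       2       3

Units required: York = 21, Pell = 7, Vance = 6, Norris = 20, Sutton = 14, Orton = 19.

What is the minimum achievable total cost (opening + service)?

For any fixed open set, each market goes to its cheapest open site; total = fixed + service.
{Red, Blue, Green, Amber}: York→Red 2·21=42, Pell→Red 4·7=28, Vance→Blue 2·6=12, Norris→Amber 4·20=80, Sutton→Blue 5·14=70, Orton→Green 2·19=38. Service 270; fixed 116; total 386.
{Red, Green, Amber}: York→Red 2·21=42, Pell→Red 4·7=28, Vance→Red 6·6=36, Norris→Amber 4·20=80, Sutton→Amber 6·14=84, Orton→Green 2·19=38. Service 308; fixed 80; total 388.
{Red, Blue, Amber}: York→Red 2·21=42, Pell→Red 4·7=28, Vance→Blue 2·6=12, Norris→Amber 4·20=80, Sutton→Blue 5·14=70, Orton→Amber 3·19=57. Service 289; fixed 103; total 392.
{Green}: service 672 + fixed 13 = 685
(All 15 nonempty subsets were checked; Red, Blue, Green and Amber is lowest.)

Minimum total cost: 386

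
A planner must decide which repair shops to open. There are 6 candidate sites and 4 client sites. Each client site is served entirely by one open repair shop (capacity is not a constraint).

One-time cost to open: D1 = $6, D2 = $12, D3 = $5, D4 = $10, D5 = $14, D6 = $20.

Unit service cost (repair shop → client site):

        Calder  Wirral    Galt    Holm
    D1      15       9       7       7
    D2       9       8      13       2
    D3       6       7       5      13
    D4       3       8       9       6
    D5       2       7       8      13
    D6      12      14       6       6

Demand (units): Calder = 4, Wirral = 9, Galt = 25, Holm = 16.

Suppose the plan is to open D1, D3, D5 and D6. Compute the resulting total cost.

Total cost: 337

Each client site is assigned to its cheapest site among the open ones.
{D1, D3, D5, D6}: Calder→D5 2·4=8, Wirral→D3 7·9=63, Galt→D3 5·25=125, Holm→D6 6·16=96. Service 292; fixed 45; total 337.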